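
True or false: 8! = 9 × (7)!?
False

Explanation: 8! = 8 × 7! = 40,320, but 9 × 7! = 45,360.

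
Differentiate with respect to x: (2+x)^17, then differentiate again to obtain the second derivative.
First derivative: 17(2+x)^{16}. Second derivative: 17·16·(2+x)^{15} = 272(2+x)^{15}.

Answer: 272(2+x)^15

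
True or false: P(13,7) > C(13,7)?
P(13,7) = 8,648,640 and C(13,7) = 1,716; P(n,r) = r! × C(n,r) so P > C whenever r ≥ 2.
Final answer: True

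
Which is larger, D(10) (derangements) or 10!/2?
10!/2

Reasoning: D(10) = (10-1)·[D(9) + D(8)] = 9·[133,496 + 14,833] = 1,334,961; 10!/2 = 3,628,800/2 = 1,814,400.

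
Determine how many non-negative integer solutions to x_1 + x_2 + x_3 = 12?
91

C(12+3-1, 3-1) = 91.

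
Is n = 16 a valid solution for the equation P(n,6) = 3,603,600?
No

Reasoning: P(16,6) = 16·15·14·13·12·11 = 5,765,760, which does not equal 3,603,600.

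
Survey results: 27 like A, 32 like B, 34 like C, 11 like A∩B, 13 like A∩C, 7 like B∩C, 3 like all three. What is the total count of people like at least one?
65
|A∪B∪C| = 27+32+34-11-13-7+3 = 65.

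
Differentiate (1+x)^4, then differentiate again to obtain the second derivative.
12(1+x)^2

Reasoning: First derivative: 4(1+x)^{3}. Second derivative: 4·3·(1+x)^{2} = 12(1+x)^{2}.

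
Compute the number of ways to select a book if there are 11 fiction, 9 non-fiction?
20

Reasoning: By the addition principle: 11 + 9 = 20.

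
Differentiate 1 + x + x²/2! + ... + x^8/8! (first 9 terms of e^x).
1 + x + x²/2! + ... + x^7/7!

Differentiating term by term gives the first 8 terms of e^x.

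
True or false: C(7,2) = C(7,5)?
True

Explanation: Symmetry C(n,k) = C(n,n-k): C(7,2) = 21 and C(7,5) = 21. Both sides agree, so the statement holds.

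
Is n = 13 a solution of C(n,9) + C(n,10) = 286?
No

Solution: C(13,9) + C(13,10) = 715 + 286 = 1,001, which does not equal 286.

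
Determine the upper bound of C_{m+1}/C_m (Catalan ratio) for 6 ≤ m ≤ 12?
25/7

Solution: C_{m+1}/C_m = 2(2m+1)/(m+2), which increases with m. Maximum at m = 12: 2·25/14 = 25/7.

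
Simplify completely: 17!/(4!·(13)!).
2,380

This is C(17,4) = 2,380.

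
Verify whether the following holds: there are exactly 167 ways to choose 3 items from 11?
False

Reasoning: C(11,3) = 165 ≠ 167.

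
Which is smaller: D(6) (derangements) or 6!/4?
6!/4

Reasoning: D(6) = (6-1)·[D(5) + D(4)] = 5·[44 + 9] = 265; 6!/4 = 720/4 = 180.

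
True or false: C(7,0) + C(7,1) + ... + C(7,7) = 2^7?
True

Solution: Binomial theorem with x = y = 1: Σ C(7,i) = (1+1)^7 = 2^7 = 128. The statement holds.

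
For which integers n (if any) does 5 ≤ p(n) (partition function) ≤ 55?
4, 5, 6, 7, 8, 9, 10

Solution: Tabulating p(n) via p(n) = p(n−1) + p(n−2) − p(n−5) − p(n−7) + …: p(3)=3; p(4)=5; p(5)=7; p(6)=11; p(7)=15; p(8)=22; p(9)=30; p(10)=42; p(11)=56. So valid n = 4, 5, 6, 7, 8, 9, 10.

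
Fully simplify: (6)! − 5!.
600

Explanation: (6)! − 5! = (6)·5! − 5! = (6−1)·5! = 5·5! = 600.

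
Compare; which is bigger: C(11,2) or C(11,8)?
C(11,8)

Working:
C(11,2)=55, C(11,8)=165.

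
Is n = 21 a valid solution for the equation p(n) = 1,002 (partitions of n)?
No
Pentagonal recurrence p(n) = p(n−1) + p(n−2) − p(n−5) − p(n−7) + …: p(21) = p(20) + p(19) − p(16) − p(14) + p(9) + p(6) = 627 + 490 − 231 − 135 + 30 + 11 = 792, which does not equal 1,002.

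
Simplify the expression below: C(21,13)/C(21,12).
9/13

Working:
C(n,k+1)/C(n,k) = (n−k)/(k+1). Here (21−12)/(12+1) = 9/13 = 9/13.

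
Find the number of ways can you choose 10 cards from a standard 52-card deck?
15,820,024,220

C(52,10) = 15,820,024,220.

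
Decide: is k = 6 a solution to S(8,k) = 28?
No

S(8,6) = 6·S(7,6) + S(7,5) = 6·21 + 140 = 266, which does not equal 28.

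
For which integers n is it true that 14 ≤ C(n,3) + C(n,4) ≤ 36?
C(4,3)+C(4,4)=5; C(5,3)+C(5,4)=15; C(6,3)+C(6,4)=35; C(7,3)+C(7,4)=70. So valid n = 5, 6.
Final answer: 5, 6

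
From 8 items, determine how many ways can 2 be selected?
28

Working:
C(8,2) = 8! / (2! × (8-2)!)
         = 8! / (2! × 6!)
         = 28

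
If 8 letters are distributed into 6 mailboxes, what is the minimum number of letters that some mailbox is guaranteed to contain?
2

Reasoning: Pigeonhole: ⌈8/6⌉ = 2.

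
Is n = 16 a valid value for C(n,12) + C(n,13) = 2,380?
Yes

Solution: C(16,12) + C(16,13) = 1,820 + 560 = 2,380, which equals 2,380.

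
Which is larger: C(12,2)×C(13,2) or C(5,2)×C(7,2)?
C(12,2)×C(13,2)=5,148, C(5,2)×C(7,2)=210.
Final answer: C(12,2)×C(13,2)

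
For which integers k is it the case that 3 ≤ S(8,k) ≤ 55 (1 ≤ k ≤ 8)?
S(8,1)=1; S(8,2)=127; S(8,3)=966; S(8,4)=1,701; S(8,5)=1,050; S(8,6)=266; S(8,7)=28; S(8,8)=1. So valid k = 7.

Answer: 7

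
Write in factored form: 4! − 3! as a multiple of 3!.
3 × 3! = 18

Solution: 4! − 3! = 4·3! − 3! = (4 − 1)·3! = 3 × 3! = 18.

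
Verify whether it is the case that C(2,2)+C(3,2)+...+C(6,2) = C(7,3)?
Hockey stick identity gives Σ = C(7,3) = 35; RHS C(7,3) = 35.

Answer: True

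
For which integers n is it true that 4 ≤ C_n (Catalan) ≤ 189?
C_2=2; C_3=5; C_4=14; C_5=42; C_6=132; C_7=429. So valid n = 3, 4, 5, 6.
Final answer: 3, 4, 5, 6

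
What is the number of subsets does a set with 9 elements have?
512

Solution: Each element can be included or excluded: 2^9 = 512.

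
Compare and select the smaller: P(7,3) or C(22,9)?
P(7,3)=210, C(22,9)=497,420.

Answer: P(7,3)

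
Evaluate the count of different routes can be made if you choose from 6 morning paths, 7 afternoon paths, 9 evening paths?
378

Reasoning: By the multiplication principle: 6 × 7 × 9 = 378.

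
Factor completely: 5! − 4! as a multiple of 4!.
4 × 4! = 96
5! − 4! = 5·4! − 4! = (5 − 1)·4! = 4 × 4! = 96.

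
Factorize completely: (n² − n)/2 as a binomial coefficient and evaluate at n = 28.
C(n,2); C(28,2) = 378
(n² − n)/2 = n(n−1)/2 = C(n,2). At n = 28: C(28,2) = 378.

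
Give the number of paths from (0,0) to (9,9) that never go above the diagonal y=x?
4,862
Counted by the Catalan number C_9: C_9 = C(18,9)/(9+1) = 48,620/10 = 4,862.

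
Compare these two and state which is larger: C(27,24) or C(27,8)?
C(27,8)

Reasoning: C(27,24)=2,925, C(27,8)=2,220,075.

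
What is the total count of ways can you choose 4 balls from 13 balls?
715

Reasoning: C(13,4) = 13! / (4! × (13-4)!)
         = 13! / (4! × 9!)
         = 715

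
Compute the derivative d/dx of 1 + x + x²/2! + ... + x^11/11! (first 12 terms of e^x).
Differentiating term by term gives the first 11 terms of e^x.
Final answer: 1 + x + x²/2! + ... + x^10/10!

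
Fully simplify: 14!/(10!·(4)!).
This is C(14,10) = 1,001.

Answer: 1,001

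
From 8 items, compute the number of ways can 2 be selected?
C(8,2) = 8! / (2! × (8-2)!)
         = 8! / (2! × 6!)
         = 28

Answer: 28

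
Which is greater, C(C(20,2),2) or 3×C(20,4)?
C(C(20,2),2)

Working:
C(C(20,2),2)=17,955, 3×C(20,4)=14,535.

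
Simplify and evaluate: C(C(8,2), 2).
378

Explanation: C(8,2) = 28, then C(28, 2) = 378.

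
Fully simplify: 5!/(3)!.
This equals 5×4 = 20.

Answer: 20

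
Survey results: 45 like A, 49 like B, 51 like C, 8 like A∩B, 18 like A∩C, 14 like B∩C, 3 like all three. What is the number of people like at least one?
108

Explanation: |A∪B∪C| = 45+49+51-8-18-14+3 = 108.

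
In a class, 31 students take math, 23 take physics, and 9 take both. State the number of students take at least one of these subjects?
45

Working:
|A∪B| = |A|+|B|-|A∩B| = 31+23-9 = 45.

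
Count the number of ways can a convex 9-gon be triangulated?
429

Using the Catalan number formula: C_n = C(2n, n) / (n+1)
C_7 = C(14, 7) / (7+1)
     = 3432 / 8
     = 429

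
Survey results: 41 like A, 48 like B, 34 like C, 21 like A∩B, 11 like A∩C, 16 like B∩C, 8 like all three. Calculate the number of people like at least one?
83

Reasoning: |A∪B∪C| = 41+48+34-21-11-16+8 = 83.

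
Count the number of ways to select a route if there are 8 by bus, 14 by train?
22

By the addition principle: 8 + 14 = 22.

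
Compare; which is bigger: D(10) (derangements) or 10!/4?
D(10)
D(10) = (10-1)·[D(9) + D(8)] = 9·[133,496 + 14,833] = 1,334,961; 10!/4 = 3,628,800/4 = 907,200.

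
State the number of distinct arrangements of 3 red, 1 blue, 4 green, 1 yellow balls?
2,520
Multinomial: 9!/(3! × 1! × 4! × 1!) = 2,520.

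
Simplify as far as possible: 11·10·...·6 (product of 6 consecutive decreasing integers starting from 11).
This is P(11,6) = 11!/(5)! = 332,640.
Final answer: 332,640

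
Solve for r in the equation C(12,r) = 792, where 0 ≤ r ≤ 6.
C(12,r) is increasing for 0 ≤ r ≤ 6. Stepping up (C(12,r+1) = C(12,r)·(12−r)/(r+1)): C(12,1) = 12, C(12,2) = 66, C(12,3) = 220, C(12,4) = 495, C(12,5) = 792 ✓. So r = 5.

Answer: 5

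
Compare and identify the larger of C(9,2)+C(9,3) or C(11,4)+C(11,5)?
First=120, Second=792.
Final answer: C(11,4)+C(11,5)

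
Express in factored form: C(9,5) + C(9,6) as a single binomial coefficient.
C(10,6)

Working:
By Pascal's identity: C(9,5) + C(9,6) = C(10,6) = 210.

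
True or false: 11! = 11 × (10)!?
By definition n! = n × (n-1)!, so 11! = 11 × 10!.

Answer: True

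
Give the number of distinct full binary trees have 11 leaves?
16,796

Solution: Using the Catalan number formula: C_n = C(2n, n) / (n+1)
C_10 = C(20, 10) / (10+1)
     = 184756 / 11
     = 16,796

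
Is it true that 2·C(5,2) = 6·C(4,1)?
Absorption identity k·C(n,k) = n·C(n-1,k-1). LHS = 2·10 = 20; RHS = 6·4 = 24.
Final answer: False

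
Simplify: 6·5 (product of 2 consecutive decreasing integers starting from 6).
30

This is P(6,2) = 6!/(4)! = 30.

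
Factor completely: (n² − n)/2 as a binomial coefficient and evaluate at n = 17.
C(n,2); C(17,2) = 136
(n² − n)/2 = n(n−1)/2 = C(n,2). At n = 17: C(17,2) = 136.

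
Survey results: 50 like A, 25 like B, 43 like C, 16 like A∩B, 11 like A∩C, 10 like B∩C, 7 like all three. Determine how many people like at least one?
88

|A∪B∪C| = 50+25+43-16-11-10+7 = 88.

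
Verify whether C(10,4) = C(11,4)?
False

Explanation: LHS = C(10,4) = 210; RHS = C(11,4) = 330. 210 ≠ 330, so the statement does not hold.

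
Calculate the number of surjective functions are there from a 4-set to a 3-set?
Onto functions = 3! × S(4,3)
First compute S(4,3) via recurrence:
Using the Stirling recurrence: S(n,k) = k·S(n-1,k) + S(n-1,k-1)
S(4,3) = 3·S(3,3) + S(3,2)
         = 3·1 + 3
         = 3 + 3
         = 6
Then: 6 × 6 = 36
Final answer: 36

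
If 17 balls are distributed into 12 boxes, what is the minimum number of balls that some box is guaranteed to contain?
2

Working:
Pigeonhole: ⌈17/12⌉ = 2.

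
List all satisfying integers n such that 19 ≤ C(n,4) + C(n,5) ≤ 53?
6

Explanation: C(5,4)+C(5,5)=6; C(6,4)+C(6,5)=21; C(7,4)+C(7,5)=56. So valid n = 6.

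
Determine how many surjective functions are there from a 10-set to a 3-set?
55,980

Explanation: Onto functions = 3! × S(10,3)
First compute S(10,3) via recurrence:
Using the Stirling recurrence: S(n,k) = k·S(n-1,k) + S(n-1,k-1)
S(10,3) = 3·S(9,3) + S(9,2)
         = 3·3025 + 255
         = 9075 + 255
         = 9,330
Then: 6 × 9330 = 55,980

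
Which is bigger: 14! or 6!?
14!=87,178,291,200, 6!=720. 14! > 6!.
Final answer: 14!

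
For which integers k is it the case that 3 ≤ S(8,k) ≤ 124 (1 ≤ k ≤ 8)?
7

Reasoning: S(8,1)=1; S(8,2)=127; S(8,3)=966; S(8,4)=1,701; S(8,5)=1,050; S(8,6)=266; S(8,7)=28; S(8,8)=1. So valid k = 7.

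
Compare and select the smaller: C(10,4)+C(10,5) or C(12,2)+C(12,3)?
C(12,2)+C(12,3)

Working:
First=462, Second=286.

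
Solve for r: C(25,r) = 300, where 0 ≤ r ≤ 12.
2

Explanation: C(25,r) is increasing for 0 ≤ r ≤ 12. Stepping up (C(25,r+1) = C(25,r)·(25−r)/(r+1)): C(25,1) = 25, C(25,2) = 300 ✓. So r = 2.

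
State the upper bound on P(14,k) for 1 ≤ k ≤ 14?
87,178,291,200
P(14,k) increases in k, so maximum at k = 14: 14! = 87,178,291,200.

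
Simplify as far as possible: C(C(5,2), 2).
C(5,2) = 10, then C(10, 2) = 45.

Answer: 45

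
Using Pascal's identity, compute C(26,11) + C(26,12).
C(26,11) + C(26,12) = C(27,12) = 17,383,860.

Answer: 17,383,860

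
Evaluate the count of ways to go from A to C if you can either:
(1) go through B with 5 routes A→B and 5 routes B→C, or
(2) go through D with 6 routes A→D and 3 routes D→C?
43

Explanation: Route via B: 5×5=25. Route via D: 6×3=18. Total: 43.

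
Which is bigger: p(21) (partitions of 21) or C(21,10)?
C(21,10)

Working:
Pentagonal recurrence p(n) = p(n−1) + p(n−2) − p(n−5) − p(n−7) + …: p(21) = p(20) + p(19) − p(16) − p(14) + p(9) + p(6) = 627 + 490 − 231 − 135 + 30 + 11 = 792; C(21,10) = 352,716.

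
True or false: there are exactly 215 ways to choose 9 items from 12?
False

Reasoning: C(12,9) = 220 ≠ 215.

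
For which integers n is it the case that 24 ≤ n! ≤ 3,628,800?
4, 5, 6, 7, 8, 9, 10

Working:
n! is strictly increasing; 4! = 24 and 10! = 3,628,800, so valid n = 4, 5, 6, 7, 8, 9, 10.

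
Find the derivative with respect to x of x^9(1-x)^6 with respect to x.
9x^8(1-x)^6 - 6x^9(1-x)^5

Explanation: Product rule: 9x^{8}(1-x)^{6} + x^9·(-6)(1-x)^{5}.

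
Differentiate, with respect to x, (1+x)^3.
3(1+x)^2
Using the power rule: d/dx (1+x)^3 = 3(1+x)^{2}.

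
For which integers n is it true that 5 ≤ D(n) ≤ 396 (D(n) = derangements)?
4, 5, 6

Solution: Using D(n) = (n−1)[D(n−1) + D(n−2)] with D(1)=0, D(2)=1: D(3)=2; D(4)=9; D(5)=44; D(6)=265; D(7)=1,854. So valid n = 4, 5, 6.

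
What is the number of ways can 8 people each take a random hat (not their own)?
Using D(n) = (n-1)[D(n-1) + D(n-2)]:
D(8) = (8-1) × [D(7) + D(6)]
      = 7 × [1854 + 265]
      = 7 × 2119
      = 14,833

Answer: 14,833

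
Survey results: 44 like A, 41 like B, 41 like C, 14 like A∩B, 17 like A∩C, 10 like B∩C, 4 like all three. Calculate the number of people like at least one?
89
|A∪B∪C| = 44+41+41-14-17-10+4 = 89.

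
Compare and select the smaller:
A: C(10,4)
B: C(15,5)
A
A=C(10,4)=210, B=C(15,5)=3,003.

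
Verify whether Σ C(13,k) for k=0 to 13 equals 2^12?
Binomial theorem: Σ C(13,k) = (1+1)^13 = 2^13 = 8,192; RHS 2^12 = 4,096.

Answer: False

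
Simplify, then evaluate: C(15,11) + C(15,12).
1,820
By Pascal's identity: C(16,12) = 1,820.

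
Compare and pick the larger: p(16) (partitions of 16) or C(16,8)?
C(16,8)

Solution: Pentagonal recurrence p(n) = p(n−1) + p(n−2) − p(n−5) − p(n−7) + …: p(16) = p(15) + p(14) − p(11) − p(9) + p(4) + p(1) = 176 + 135 − 56 − 30 + 5 + 1 = 231; C(16,8) = 12,870.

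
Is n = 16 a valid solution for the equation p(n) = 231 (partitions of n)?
Yes

Explanation: Pentagonal recurrence p(n) = p(n−1) + p(n−2) − p(n−5) − p(n−7) + …: p(16) = p(15) + p(14) − p(11) − p(9) + p(4) + p(1) = 176 + 135 − 56 − 30 + 5 + 1 = 231, which equals 231.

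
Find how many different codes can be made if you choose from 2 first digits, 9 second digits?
18

Working:
By the multiplication principle: 2 × 9 = 18.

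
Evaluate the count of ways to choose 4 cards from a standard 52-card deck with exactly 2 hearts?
57,798

Explanation: 13 hearts and 39 non-hearts: C(13,2) × C(39,2) = 78 × 741 = 57,798.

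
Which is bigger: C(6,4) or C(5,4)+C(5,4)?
C(6,4)
C(6,4)=15; C(5,4)+C(5,4)=5+5=10.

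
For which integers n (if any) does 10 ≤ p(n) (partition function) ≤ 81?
6, 7, 8, 9, 10, 11, 12

Working:
Tabulating p(n) via p(n) = p(n−1) + p(n−2) − p(n−5) − p(n−7) + …: p(5)=7; p(6)=11; p(7)=15; p(8)=22; p(9)=30; p(10)=42; p(11)=56; p(12)=77; p(13)=101. So valid n = 6, 7, 8, 9, 10, 11, 12.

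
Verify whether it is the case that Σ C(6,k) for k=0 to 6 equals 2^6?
True

Solution: Binomial theorem: Σ C(6,k) = (1+1)^6 = 2^6 = 64; RHS 2^6 = 64.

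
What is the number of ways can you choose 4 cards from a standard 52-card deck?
270,725

C(52,4) = 270,725.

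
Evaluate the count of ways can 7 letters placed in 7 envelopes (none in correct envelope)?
1,854

Explanation: Using D(n) = (n-1)[D(n-1) + D(n-2)]:
D(7) = (7-1) × [D(6) + D(5)]
      = 6 × [265 + 44]
      = 6 × 309
      = 1,854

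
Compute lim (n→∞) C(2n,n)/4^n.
0

C(2n,n) ~ 4^n/√(πn), so C(2n,n)/4^n ~ 1/√(πn) → 0.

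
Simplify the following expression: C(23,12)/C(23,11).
C(n,k+1)/C(n,k) = (n−k)/(k+1). Here (23−11)/(11+1) = 12/12 = 1.
Final answer: 1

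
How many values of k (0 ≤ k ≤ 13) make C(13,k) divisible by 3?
Checking C(13,k) mod 3 for k = 0..13: divisible at k = 2, 5, 6, 7, 8, 11. That's 6 values.
Final answer: 6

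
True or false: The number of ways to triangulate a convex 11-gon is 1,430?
False

Explanation: Triangulations of a convex 11-gon are counted by the Catalan number C_9: C_9 = C(18,9)/(9+1) = 48,620/10 = 4,862.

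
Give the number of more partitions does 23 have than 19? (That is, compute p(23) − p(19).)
765

Reasoning: Pentagonal recurrence p(n) = p(n−1) + p(n−2) − p(n−5) − p(n−7) + …: p(23) = p(22) + p(21) − p(18) − p(16) + p(11) + p(8) − p(1) = 1,002 + 792 − 385 − 231 + 56 + 22 − 1 = 1,255.
p(19) = p(18) + p(17) − p(14) − p(12) + p(7) + p(4) = 385 + 297 − 135 − 77 + 15 + 5 = 490.
Difference = 1,255 − 490 = 765.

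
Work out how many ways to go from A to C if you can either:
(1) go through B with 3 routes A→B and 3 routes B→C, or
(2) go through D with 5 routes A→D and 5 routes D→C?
34
Route via B: 3×3=9. Route via D: 5×5=25. Total: 34.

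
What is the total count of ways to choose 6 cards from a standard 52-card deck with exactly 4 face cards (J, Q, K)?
386,100

Working:
12 face cards and 40 non-face cards: C(12,4) × C(40,2) = 495 × 780 = 386,100.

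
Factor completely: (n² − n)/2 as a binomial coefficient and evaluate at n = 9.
C(n,2); C(9,2) = 36

(n² − n)/2 = n(n−1)/2 = C(n,2). At n = 9: C(9,2) = 36.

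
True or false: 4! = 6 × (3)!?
False

Solution: 4! = 4 × 3! = 24, but 6 × 3! = 36.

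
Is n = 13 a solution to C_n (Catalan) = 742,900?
C_13 = C(26,13)/(13+1) = 10,400,600/14 = 742,900, which equals 742,900.
Final answer: Yes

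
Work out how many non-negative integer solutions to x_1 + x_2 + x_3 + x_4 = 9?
220

Explanation: C(9+4-1, 4-1) = 220.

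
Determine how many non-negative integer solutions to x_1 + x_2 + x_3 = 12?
91
C(12+3-1, 3-1) = 91.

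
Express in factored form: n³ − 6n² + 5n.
n(n − 1)(n − 5)

n³ − 6n² + 5n = n(n² − 6n + 5) = n(n − 1)(n − 5).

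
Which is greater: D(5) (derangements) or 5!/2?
5!/2
D(5) = (5-1)·[D(4) + D(3)] = 4·[9 + 2] = 44; 5!/2 = 120/2 = 60.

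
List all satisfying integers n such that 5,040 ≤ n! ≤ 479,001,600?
7, 8, 9, 10, 11, 12
n! is strictly increasing; 7! = 5,040 and 12! = 479,001,600, so valid n = 7, 8, 9, 10, 11, 12.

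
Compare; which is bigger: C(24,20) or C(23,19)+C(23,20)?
Equal

Reasoning: By Pascal's identity: C(24,20) = C(23,19)+C(23,20) = 10,626. Equal.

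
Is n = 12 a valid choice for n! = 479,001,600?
Yes

Reasoning: 12! = 12·11! = 12·39,916,800 = 479,001,600, which equals 479,001,600.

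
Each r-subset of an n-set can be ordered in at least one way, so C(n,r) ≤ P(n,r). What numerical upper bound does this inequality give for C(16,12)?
871,782,912,000

Reasoning: P(16,12) = 16·15·14·13·12·11·10·9·8·7·6·5 = 871,782,912,000, so C(16,12) ≤ 871,782,912,000. (The bound is loose by a factor of 12! = 479,001,600: C(16,12) = 871,782,912,000/479,001,600 = 1,820.)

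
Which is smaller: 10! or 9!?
9!
10!=3,628,800, 9!=362,880. 10! > 9!.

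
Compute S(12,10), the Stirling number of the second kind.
1,705

Explanation: Using the Stirling recurrence: S(n,k) = k·S(n-1,k) + S(n-1,k-1)
S(12,10) = 10·S(11,10) + S(11,9)
         = 10·55 + 1155
         = 550 + 1155
         = 1,705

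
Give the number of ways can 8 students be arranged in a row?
40,320

Arrangements of 8 distinct objects: 8! = 40,320.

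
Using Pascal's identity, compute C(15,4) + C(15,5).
4,368

Reasoning: C(15,4) + C(15,5) = C(16,5) = 4,368.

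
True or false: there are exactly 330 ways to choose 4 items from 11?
True
C(11,4) = 330.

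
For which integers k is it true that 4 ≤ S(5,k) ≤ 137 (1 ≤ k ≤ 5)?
2, 3, 4

Solution: S(5,1)=1; S(5,2)=15; S(5,3)=25; S(5,4)=10; S(5,5)=1. So valid k = 2, 3, 4.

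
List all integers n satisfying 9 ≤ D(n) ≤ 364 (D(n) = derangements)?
Using D(n) = (n−1)[D(n−1) + D(n−2)] with D(1)=0, D(2)=1: D(3)=2; D(4)=9; D(5)=44; D(6)=265; D(7)=1,854. So valid n = 4, 5, 6.
Final answer: 4, 5, 6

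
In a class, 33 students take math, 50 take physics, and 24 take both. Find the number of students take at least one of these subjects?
59
|A∪B| = |A|+|B|-|A∩B| = 33+50-24 = 59.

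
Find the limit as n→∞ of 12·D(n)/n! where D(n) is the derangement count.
D(n)/n! → 1/e, so 12·D(n)/n! → 12/e.
Final answer: 12/e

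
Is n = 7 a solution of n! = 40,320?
No

7! = 7·6! = 7·720 = 5,040, which does not equal 40,320.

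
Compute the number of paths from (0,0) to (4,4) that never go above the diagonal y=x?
14

Working:
Counted by the Catalan number C_4: C_4 = C(8,4)/(4+1) = 70/5 = 14.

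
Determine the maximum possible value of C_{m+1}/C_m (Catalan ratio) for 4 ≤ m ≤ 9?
38/11

Working:
C_{m+1}/C_m = 2(2m+1)/(m+2), which increases with m. Maximum at m = 9: 2·19/11 = 38/11.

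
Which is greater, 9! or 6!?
9!=362,880, 6!=720. 9! > 6!.

Answer: 9!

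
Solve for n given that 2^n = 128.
7

Reasoning: 2^7 = 128, so n = 7.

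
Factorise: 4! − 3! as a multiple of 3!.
3 × 3! = 18

Explanation: 4! − 3! = 4·3! − 3! = (4 − 1)·3! = 3 × 3! = 18.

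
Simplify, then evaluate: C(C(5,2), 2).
45

Reasoning: C(5,2) = 10, then C(10, 2) = 45.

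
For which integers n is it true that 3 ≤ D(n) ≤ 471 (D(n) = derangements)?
Using D(n) = (n−1)[D(n−1) + D(n−2)] with D(1)=0, D(2)=1: D(3)=2; D(4)=9; D(5)=44; D(6)=265; D(7)=1,854. So valid n = 4, 5, 6.

Answer: 4, 5, 6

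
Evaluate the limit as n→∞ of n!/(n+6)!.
0

Explanation: n!/(n+6)! = 1/[(n+1)(n+2)···(n+6)] → 0 as n → ∞.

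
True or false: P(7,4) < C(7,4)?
P(7,4) = 840 and C(7,4) = 35; P(n,r) = r! × C(n,r) so P > C whenever r ≥ 2.
Final answer: False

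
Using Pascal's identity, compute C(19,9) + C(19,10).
184,756

Solution: C(19,9) + C(19,10) = C(20,10) = 184,756.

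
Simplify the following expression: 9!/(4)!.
15,120

Explanation: This equals 9×8×...×5 = 15,120.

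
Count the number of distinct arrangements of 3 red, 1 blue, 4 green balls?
280

Explanation: Multinomial: 8!/(3! × 1! × 4!) = 280.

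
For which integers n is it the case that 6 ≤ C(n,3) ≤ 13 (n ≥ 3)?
5
C(4,3)=4; C(5,3)=10; C(6,3)=20. So valid n = 5.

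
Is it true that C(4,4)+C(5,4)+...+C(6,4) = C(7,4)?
False

Reasoning: Hockey stick identity gives Σ = C(7,5) = 21; RHS C(7,4) = 35.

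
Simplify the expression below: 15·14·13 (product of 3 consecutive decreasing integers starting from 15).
2,730
This is P(15,3) = 15!/(12)! = 2,730.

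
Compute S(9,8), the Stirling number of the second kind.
36

Reasoning: Using the Stirling recurrence: S(n,k) = k·S(n-1,k) + S(n-1,k-1)
S(9,8) = 8·S(8,8) + S(8,7)
         = 8·1 + 28
         = 8 + 28
         = 36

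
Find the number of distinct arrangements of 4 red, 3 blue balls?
Multinomial: 7!/(4! × 3!) = 35.

Answer: 35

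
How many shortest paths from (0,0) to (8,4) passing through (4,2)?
225
To (4,2): C(6,4)=15. From there: C(6,4)=15. Total: 225.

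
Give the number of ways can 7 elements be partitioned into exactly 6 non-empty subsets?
This equals S(7,6), the Stirling number of the 2nd kind.
Using the Stirling recurrence: S(n,k) = k·S(n-1,k) + S(n-1,k-1)
S(7,6) = 6·S(6,6) + S(6,5)
         = 6·1 + 15
         = 6 + 15
         = 21

Answer: 21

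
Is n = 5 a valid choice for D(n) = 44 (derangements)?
Yes

Solution: D(5) = (5-1)·[D(4) + D(3)] = 4·[9 + 2] = 44, which equals 44.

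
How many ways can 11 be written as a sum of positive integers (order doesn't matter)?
Pentagonal recurrence p(n) = p(n−1) + p(n−2) − p(n−5) − p(n−7) + …: p(11) = p(10) + p(9) − p(6) − p(4) = 42 + 30 − 11 − 5 = 56.

Answer: 56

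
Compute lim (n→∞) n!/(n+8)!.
0
n!/(n+8)! = 1/[(n+1)(n+2)···(n+8)] → 0 as n → ∞.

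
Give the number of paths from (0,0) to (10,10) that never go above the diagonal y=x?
Counted by the Catalan number C_10: C_10 = C(20,10)/(10+1) = 184,756/11 = 16,796.
Final answer: 16,796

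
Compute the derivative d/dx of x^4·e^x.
(4x^3 + x^4)e^x

Reasoning: Product rule: d/dx[x^4]·e^x + x^4·d/dx[e^x] = 4x^{3}e^x + x^4e^x.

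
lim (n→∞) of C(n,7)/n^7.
C(n,7) ≈ n^7/7! for large n. Limit = 1/7! = 1/5040.
Final answer: 1/5040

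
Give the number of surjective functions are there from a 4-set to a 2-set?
14

Solution: Onto functions = 2! × S(4,2)
First compute S(4,2) via recurrence:
Using the Stirling recurrence: S(n,k) = k·S(n-1,k) + S(n-1,k-1)
S(4,2) = 2·S(3,2) + S(3,1)
         = 2·3 + 1
         = 6 + 1
         = 7
Then: 2 × 7 = 14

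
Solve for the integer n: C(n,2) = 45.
10

C(n,2) = n(n−1)/2! is increasing in n, and n(n−1) = 2!·45 = 90 ≈ (n−0.5)^2 gives n ≈ 10.0. Check: C(8,2) = 28, C(9,2) = 36, C(10,2) = 45 ✓. So n = 10.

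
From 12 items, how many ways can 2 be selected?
66

Reasoning: C(12,2) = 12! / (2! × (12-2)!)
         = 12! / (2! × 10!)
         = 66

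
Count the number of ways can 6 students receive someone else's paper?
Using D(n) = (n-1)[D(n-1) + D(n-2)]:
D(6) = (6-1) × [D(5) + D(4)]
      = 5 × [44 + 9]
      = 5 × 53
      = 265
Final answer: 265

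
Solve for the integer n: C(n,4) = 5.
5

Explanation: C(n,4) = n(n−1)(n−2)(n−3)/4! is increasing in n, and n(n−1)(n−2)(n−3) = 4!·5 = 120 ≈ (n−1.5)^4 gives n ≈ 4.8. Check: C(4,4) = 1, C(5,4) = 5 ✓. So n = 5.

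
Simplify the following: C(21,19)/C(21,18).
3/19

Solution: C(n,k+1)/C(n,k) = (n−k)/(k+1). Here (21−18)/(18+1) = 3/19 = 3/19.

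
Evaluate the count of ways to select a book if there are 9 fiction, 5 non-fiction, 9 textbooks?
23

By the addition principle: 9 + 5 + 9 = 23.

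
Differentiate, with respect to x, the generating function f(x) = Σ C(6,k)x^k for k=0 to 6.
Σ k·C(6,k)x^(k-1) for k=1 to 6
Term-by-term differentiation gives Σ k·C(6,k)x^{k-1} for k=1 to 6.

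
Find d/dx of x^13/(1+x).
(13x^12(1+x) - x^13)/(1+x)²

Solution: Quotient rule: [13x^{12}(1+x) - x^13]/(1+x)².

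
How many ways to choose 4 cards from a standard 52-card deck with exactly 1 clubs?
118,807

Working:
13 clubs and 39 non-clubs: C(13,1) × C(39,3) = 13 × 9139 = 118,807.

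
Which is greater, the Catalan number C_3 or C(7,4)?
C(7,4)
C_3 = C(6,3)/(3+1) = 20/4 = 5; C(7,4) = 35.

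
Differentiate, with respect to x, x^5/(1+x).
(5x^4(1+x) - x^5)/(1+x)²

Quotient rule: [5x^{4}(1+x) - x^5]/(1+x)².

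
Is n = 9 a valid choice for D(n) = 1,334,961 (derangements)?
No

Solution: D(9) = (9-1)·[D(8) + D(7)] = 8·[14,833 + 1,854] = 133,496, which does not equal 1,334,961.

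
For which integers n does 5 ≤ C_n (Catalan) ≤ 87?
3, 4, 5

Working:
C_2=2; C_3=5; C_4=14; C_5=42; C_6=132. So valid n = 3, 4, 5.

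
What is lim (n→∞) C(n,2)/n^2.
1/2

Explanation: C(n,2) ≈ n^2/2! for large n. Limit = 1/2! = 1/2.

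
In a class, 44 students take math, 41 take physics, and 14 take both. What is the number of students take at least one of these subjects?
71

Explanation: |A∪B| = |A|+|B|-|A∩B| = 44+41-14 = 71.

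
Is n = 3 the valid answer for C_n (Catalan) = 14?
No

Working:
C_3 = C(6,3)/(3+1) = 20/4 = 5, which does not equal 14.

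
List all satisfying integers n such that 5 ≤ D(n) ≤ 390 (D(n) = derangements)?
4, 5, 6

Reasoning: Using D(n) = (n−1)[D(n−1) + D(n−2)] with D(1)=0, D(2)=1: D(3)=2; D(4)=9; D(5)=44; D(6)=265; D(7)=1,854. So valid n = 4, 5, 6.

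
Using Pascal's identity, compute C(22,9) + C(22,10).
1,144,066

C(22,9) + C(22,10) = C(23,10) = 1,144,066.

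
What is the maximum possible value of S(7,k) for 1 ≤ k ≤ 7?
350

Explanation: Row S(7,k) for k = 1..7 (via S(n,k) = k·S(n−1,k) + S(n−1,k−1)): 1, 63, 301, 350, 140, 21, 1. The row is unimodal; maximum at k = 4: 350.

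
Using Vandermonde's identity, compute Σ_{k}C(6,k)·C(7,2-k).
78
= C(6+7,2) = C(13,2) = 78.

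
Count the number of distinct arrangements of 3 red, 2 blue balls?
10

Reasoning: Multinomial: 5!/(3! × 2!) = 10.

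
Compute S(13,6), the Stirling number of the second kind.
9,321,312
Using the Stirling recurrence: S(n,k) = k·S(n-1,k) + S(n-1,k-1)
S(13,6) = 6·S(12,6) + S(12,5)
         = 6·1323652 + 1379400
         = 7941912 + 1379400
         = 9,321,312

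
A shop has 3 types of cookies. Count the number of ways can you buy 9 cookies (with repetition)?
55
Stars and bars: C(9+3-1, 9) = C(11, 9) = 55.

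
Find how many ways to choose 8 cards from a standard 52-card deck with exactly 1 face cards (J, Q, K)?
223,722,720

Working:
12 face cards and 40 non-face cards: C(12,1) × C(40,7) = 12 × 18,643,560 = 223,722,720.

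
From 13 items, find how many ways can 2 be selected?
78

Reasoning: C(13,2) = 13! / (2! × (13-2)!)
         = 13! / (2! × 11!)
         = 78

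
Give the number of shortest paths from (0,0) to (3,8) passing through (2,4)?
75

Explanation: To (2,4): C(6,2)=15. From there: C(5,1)=5. Total: 75.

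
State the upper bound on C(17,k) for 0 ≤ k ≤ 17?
24,310
Maximum at k = 8 or k = 9: C(17,8) = 24,310.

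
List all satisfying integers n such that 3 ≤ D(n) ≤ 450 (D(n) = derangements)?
4, 5, 6

Explanation: Using D(n) = (n−1)[D(n−1) + D(n−2)] with D(1)=0, D(2)=1: D(3)=2; D(4)=9; D(5)=44; D(6)=265; D(7)=1,854. So valid n = 4, 5, 6.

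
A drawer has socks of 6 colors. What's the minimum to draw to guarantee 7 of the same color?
37

Explanation: Worst case: 6 of each = 36. One more: 37.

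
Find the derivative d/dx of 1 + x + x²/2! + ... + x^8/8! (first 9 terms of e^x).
1 + x + x²/2! + ... + x^7/7!

Differentiating term by term gives the first 8 terms of e^x.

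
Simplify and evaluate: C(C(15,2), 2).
5,460

Working:
C(15,2) = 105, then C(105, 2) = 5,460.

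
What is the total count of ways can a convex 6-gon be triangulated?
Using the Catalan number formula: C_n = C(2n, n) / (n+1)
C_4 = C(8, 4) / (4+1)
     = 70 / 5
     = 14

Answer: 14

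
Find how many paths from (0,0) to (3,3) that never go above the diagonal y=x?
5

Reasoning: Counted by the Catalan number C_3: C_3 = C(6,3)/(3+1) = 20/4 = 5.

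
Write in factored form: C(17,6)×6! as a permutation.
C(17,6)×6! = [17!/(6!(11)!)]×6! = 17!/(11)! = P(17,6) = 8,910,720.

Answer: P(17,6)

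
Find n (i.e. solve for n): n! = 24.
n! is strictly increasing. 2! = 2, 3! = 6, 4! = 24 ✓. So n = 4.
Final answer: 4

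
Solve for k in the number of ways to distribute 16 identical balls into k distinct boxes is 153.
3

Stars and bars: the count is C(16+k−1, k−1), increasing in k. k=2: C(17,1) = 17, k=3: C(18,2) = 153 ✓. So k = 3.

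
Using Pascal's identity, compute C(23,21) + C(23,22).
276

C(23,21) + C(23,22) = C(24,22) = 276.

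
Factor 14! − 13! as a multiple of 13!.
14! − 13! = 14·13! − 13! = (14 − 1)·13! = 13 × 13! = 80,951,270,400.
Final answer: 13 × 13! = 80,951,270,400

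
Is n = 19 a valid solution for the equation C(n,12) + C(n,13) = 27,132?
No

Explanation: C(19,12) + C(19,13) = 50,388 + 27,132 = 77,520, which does not equal 27,132.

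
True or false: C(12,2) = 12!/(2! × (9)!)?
The correct denominator is 2!×10!, giving C(12,2) = 66; the stated RHS is 12!/(2!×9!) = 660 ≠ 66, so the statement does not hold.
Final answer: False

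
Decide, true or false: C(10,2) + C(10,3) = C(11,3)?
True

Working:
Pascal's identity: LHS = 45 + 120 = 165; RHS = C(11,3) = 165. Both sides agree, so the statement holds.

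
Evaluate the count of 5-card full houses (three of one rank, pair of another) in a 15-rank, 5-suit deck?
21,000

Explanation: Triple rank: 15. Triple suits: C(5,3)=10. Pair rank: 14. Pair suits: C(5,2)=10. Total: 21,000.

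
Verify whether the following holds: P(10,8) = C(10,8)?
False
P(10,8) = 1,814,400 but C(10,8) = 45; they differ by a factor of 8! = 40320, so the statement does not hold.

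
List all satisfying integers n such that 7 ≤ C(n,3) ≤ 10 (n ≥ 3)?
5

Working:
C(4,3)=4; C(5,3)=10; C(6,3)=20. So valid n = 5.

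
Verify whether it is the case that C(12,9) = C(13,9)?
False

Solution: LHS = C(12,9) = 220; RHS = C(13,9) = 715. 220 ≠ 715, so the statement does not hold.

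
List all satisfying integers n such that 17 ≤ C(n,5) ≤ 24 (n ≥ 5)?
7
C(6,5)=6; C(7,5)=21; C(8,5)=56. So valid n = 7.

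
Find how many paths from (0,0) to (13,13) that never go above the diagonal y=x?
Counted by the Catalan number C_13: C_13 = C(26,13)/(13+1) = 10,400,600/14 = 742,900.

Answer: 742,900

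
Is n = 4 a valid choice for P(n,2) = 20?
P(4,2) = 4·3 = 12, which does not equal 20.
Final answer: No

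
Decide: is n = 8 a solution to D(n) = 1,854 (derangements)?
No

Explanation: D(8) = (8-1)·[D(7) + D(6)] = 7·[1,854 + 265] = 14,833, which does not equal 1,854.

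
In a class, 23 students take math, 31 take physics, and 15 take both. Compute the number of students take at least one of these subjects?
|A∪B| = |A|+|B|-|A∩B| = 23+31-15 = 39.

Answer: 39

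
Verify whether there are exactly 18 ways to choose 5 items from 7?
False

C(7,5) = 21 ≠ 18.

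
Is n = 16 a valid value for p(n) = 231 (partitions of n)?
Yes

Reasoning: Pentagonal recurrence p(n) = p(n−1) + p(n−2) − p(n−5) − p(n−7) + …: p(16) = p(15) + p(14) − p(11) − p(9) + p(4) + p(1) = 176 + 135 − 56 − 30 + 5 + 1 = 231, which equals 231.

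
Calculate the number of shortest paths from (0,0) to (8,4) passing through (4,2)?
225

Reasoning: To (4,2): C(6,4)=15. From there: C(6,4)=15. Total: 225.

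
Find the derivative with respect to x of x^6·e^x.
(6x^5 + x^6)e^x

Reasoning: Product rule: d/dx[x^6]·e^x + x^6·d/dx[e^x] = 6x^{5}e^x + x^6e^x.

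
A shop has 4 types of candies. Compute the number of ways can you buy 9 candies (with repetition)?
220

Stars and bars: C(9+4-1, 9) = C(12, 9) = 220.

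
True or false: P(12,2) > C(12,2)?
True
P(12,2) = 132 and C(12,2) = 66; P(n,r) = r! × C(n,r) so P > C whenever r ≥ 2.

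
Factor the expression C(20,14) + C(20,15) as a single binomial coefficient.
C(21,15)
By Pascal's identity: C(20,14) + C(20,15) = C(21,15) = 54,264.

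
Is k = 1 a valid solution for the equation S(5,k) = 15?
No

Working:
S(5,1) = 1·S(4,1) + S(4,0) = 1·1 + 0 = 1, which does not equal 15.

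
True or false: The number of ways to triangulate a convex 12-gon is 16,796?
Triangulations of a convex 12-gon are counted by the Catalan number C_10: C_10 = C(20,10)/(10+1) = 184,756/11 = 16,796.
Final answer: True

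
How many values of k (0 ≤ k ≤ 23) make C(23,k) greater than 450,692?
8
Row 23 is unimodal and symmetric about k=23/2. C(23,7)=245,157 ≤ 450,692; C(23,8)=490,314 > 450,692; by symmetry C(23,k) > 450,692 for k = 8..15. That's 15 - 8 + 1 = 8 values.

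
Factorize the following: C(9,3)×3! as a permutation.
P(9,3)

C(9,3)×3! = [9!/(3!(6)!)]×3! = 9!/(6)! = P(9,3) = 504.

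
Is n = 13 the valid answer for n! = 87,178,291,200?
No
13! = 13·12! = 13·479,001,600 = 6,227,020,800, which does not equal 87,178,291,200.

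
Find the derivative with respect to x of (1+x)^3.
3(1+x)^2

Reasoning: Using the power rule: d/dx (1+x)^3 = 3(1+x)^{2}.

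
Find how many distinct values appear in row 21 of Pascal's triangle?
11

Working:
Row 21 has entries C(21,0)..C(21,21); by symmetry C(21,k)=C(21,21-k), giving 11 distinct values.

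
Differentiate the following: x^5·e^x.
(5x^4 + x^5)e^x

Solution: Product rule: d/dx[x^5]·e^x + x^5·d/dx[e^x] = 5x^{4}e^x + x^5e^x.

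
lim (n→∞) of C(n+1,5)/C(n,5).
1

Both numerator and denominator grow as n^5/5! for large n, so the ratio → 1.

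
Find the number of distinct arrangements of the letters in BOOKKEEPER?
151,200

Explanation: Word has 10 letters (B=1, O=2, K=2, E=3, P=1, R=1). Arrangements: 10!/Π(k!) = 151,200.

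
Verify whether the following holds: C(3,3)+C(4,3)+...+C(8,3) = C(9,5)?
True

Hockey stick identity gives Σ = C(9,4) = 126; RHS C(9,5) = 126.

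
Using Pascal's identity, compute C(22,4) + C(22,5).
C(22,4) + C(22,5) = C(23,5) = 33,649.

Answer: 33,649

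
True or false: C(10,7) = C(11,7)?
LHS = C(10,7) = 120; RHS = C(11,7) = 330. 120 ≠ 330, so the statement does not hold.
Final answer: False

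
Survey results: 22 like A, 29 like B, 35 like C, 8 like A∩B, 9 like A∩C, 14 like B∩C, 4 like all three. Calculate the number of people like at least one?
59

Working:
|A∪B∪C| = 22+29+35-8-9-14+4 = 59.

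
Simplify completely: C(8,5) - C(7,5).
35

Explanation: C(8,5) - C(7,5) = C(7,4) = 35.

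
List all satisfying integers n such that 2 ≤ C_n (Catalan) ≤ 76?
2, 3, 4, 5

Solution: C_1=1; C_2=2; C_3=5; C_4=14; C_5=42; C_6=132. So valid n = 2, 3, 4, 5.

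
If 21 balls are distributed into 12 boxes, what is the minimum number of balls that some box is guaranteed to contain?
Pigeonhole: ⌈21/12⌉ = 2.

Answer: 2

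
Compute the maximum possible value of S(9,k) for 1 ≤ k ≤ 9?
7,770

Working:
Row S(9,k) for k = 1..9 (via S(n,k) = k·S(n−1,k) + S(n−1,k−1)): 1, 255, 3,025, 7,770, 6,951, 2,646, 462, 36, 1. The row is unimodal; maximum at k = 4: 7,770.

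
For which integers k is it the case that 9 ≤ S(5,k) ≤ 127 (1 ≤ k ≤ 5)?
2, 3, 4

Working:
S(5,1)=1; S(5,2)=15; S(5,3)=25; S(5,4)=10; S(5,5)=1. So valid k = 2, 3, 4.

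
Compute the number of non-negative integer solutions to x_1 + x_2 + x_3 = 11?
78
C(11+3-1, 3-1) = 78.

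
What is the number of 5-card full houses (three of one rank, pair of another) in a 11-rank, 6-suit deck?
33,000

Working:
Triple rank: 11. Triple suits: C(6,3)=20. Pair rank: 10. Pair suits: C(6,2)=15. Total: 33,000.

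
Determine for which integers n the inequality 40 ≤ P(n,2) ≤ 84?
7, 8, 9
P(6,2)=30; P(7,2)=42; P(8,2)=56; P(9,2)=72; P(10,2)=90. So valid n = 7, 8, 9.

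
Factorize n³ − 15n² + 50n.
n(n − 5)(n − 10)

Solution: n³ − 15n² + 50n = n(n² − 15n + 50) = n(n − 5)(n − 10).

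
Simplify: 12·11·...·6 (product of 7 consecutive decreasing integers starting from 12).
3,991,680

Explanation: This is P(12,7) = 12!/(5)! = 3,991,680.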